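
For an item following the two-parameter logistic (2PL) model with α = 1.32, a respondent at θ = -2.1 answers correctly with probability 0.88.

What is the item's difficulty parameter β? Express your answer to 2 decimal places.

P(θ) = 1 / (1 + exp(−α(θ − β)))
logit(0.88) = ln(0.88/0.12) = 1.9924
β = θ − logit/(α) = -2.1 − 1.9924/1.3200 = -3.6094

-3.61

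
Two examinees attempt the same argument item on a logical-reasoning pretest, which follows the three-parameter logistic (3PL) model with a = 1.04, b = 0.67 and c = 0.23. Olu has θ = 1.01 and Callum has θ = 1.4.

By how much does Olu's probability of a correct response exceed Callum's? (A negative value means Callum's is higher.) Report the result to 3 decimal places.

-0.072

P(θ) = c + (1 − c) · 1 / (1 + exp(−a(θ − b)))
P(Olu) = 0.6824  [exponent 0.3536]
P(Callum) = 0.7545  [exponent 0.7592]
Difference = 0.6824 − 0.7545 = -0.0721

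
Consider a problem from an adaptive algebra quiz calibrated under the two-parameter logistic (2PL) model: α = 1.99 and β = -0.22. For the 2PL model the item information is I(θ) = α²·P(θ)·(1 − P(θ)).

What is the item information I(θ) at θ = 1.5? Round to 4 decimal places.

0.1211

P = 1/(1+e^{-3.4228}) = 0.9684
P(1−P) = 0.9684 × 0.0316 = 0.0306
I = α² × P(1−P) = 1.99² × 0.0306 = 0.12115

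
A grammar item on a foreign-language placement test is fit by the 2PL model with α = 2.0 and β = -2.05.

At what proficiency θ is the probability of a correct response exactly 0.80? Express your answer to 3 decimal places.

P(θ) = 1 / (1 + exp(−α(θ − β)))
logit = ln(0.8000/0.2000) = 1.3863
θ = β + logit/(α) = -2.05 + 1.3863/2.0000 = -1.3569

-1.357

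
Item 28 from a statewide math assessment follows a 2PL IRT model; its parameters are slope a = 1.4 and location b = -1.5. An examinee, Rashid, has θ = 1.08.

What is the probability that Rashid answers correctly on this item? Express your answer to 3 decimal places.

P(θ) = 1 / (1 + exp(−a(θ − b)))
Exponent: 1.4 × (1.08 − (-1.5)) = 3.6120
1/(1 + e^{-3.6120}) = 0.9737

0.974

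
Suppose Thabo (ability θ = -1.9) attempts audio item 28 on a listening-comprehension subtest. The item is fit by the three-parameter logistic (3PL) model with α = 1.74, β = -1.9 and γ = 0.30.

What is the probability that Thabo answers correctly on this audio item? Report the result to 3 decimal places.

0.650

P(θ) = γ + (1 − γ) · 1 / (1 + exp(−α(θ − β)))
Exponent: 1.74 × (-1.9 − (-1.9)) = 0.0000
1/(1 + e^{0.0000}) = 0.5000
P = 0.30 + 0.70 × 0.5000 = 0.6500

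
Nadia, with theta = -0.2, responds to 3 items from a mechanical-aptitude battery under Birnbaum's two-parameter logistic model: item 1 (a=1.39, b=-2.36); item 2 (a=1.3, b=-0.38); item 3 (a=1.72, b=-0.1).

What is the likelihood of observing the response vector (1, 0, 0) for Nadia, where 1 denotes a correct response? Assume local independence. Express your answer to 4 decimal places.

0.2285

P(theta) = 1 / (1 + exp(−a(theta − b)))
P_1 = 1/(1+e^{-3.0024}) = 0.9527
P_2 = 1/(1+e^{-0.2340}) = 0.5582
P_3 = 1/(1+e^{0.1720}) = 0.4571
L = P_1 × (1−P_2) × (1−P_3) = 0.9527 × 0.4418 × 0.5429 = 0.22848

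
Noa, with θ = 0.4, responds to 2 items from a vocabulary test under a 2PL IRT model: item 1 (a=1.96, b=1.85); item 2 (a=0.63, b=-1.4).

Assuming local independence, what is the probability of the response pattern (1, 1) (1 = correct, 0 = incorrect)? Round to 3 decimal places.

0.042

P(θ) = 1 / (1 + exp(−a(θ − b)))
P_1 = 1/(1+e^{2.8420}) = 0.0551
P_2 = 1/(1+e^{-1.1340}) = 0.7566
L = P_1 × P_2 = 0.0551 × 0.7566 = 0.04168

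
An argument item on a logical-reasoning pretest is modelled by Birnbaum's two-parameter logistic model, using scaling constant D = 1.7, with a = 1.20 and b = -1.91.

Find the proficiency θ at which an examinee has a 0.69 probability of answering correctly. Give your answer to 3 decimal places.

-1.518

P(θ) = 1 / (1 + exp(−D·a(θ − b)))
logit = ln(0.6900/0.3100) = 0.8001
θ = b + logit/(1.7·a) = -1.91 + 0.8001/2.0400 = -1.5178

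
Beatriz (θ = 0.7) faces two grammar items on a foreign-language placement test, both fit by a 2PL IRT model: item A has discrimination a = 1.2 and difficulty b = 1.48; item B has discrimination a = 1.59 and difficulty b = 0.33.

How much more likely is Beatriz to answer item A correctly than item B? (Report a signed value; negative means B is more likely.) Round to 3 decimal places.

-0.361

P(θ) = 1 / (1 + exp(−a(θ − b)))
P_A = 0.2817
P_B = 0.6430
P_A − P_B = -0.3613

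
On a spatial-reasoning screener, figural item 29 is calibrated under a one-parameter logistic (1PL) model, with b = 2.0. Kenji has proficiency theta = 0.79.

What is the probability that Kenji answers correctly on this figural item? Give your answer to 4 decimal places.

0.2297

P(theta) = 1 / (1 + exp(−(theta − b)))
Exponent: (0.79 − 2.0) = -1.2100
1/(1 + e^{1.2100}) = 0.2297
P = 0.2297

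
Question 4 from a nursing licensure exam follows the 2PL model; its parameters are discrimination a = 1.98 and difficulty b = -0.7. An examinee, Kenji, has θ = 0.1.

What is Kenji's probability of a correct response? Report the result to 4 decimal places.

P(θ) = 1 / (1 + exp(−a(θ − b)))
Exponent: 1.98 × (0.1 − (-0.7)) = 1.5840
1/(1 + e^{-1.5840}) = 0.8298

0.8298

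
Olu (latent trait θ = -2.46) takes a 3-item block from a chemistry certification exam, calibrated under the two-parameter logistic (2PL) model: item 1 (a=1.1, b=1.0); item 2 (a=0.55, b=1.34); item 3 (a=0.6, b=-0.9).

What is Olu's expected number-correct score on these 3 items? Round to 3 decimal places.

0.414

P(θ) = 1 / (1 + exp(−a(θ − b)))
P_1 = 1/(1+e^{3.8060}) = 0.0218
P_2 = 1/(1+e^{2.0900}) = 0.1101
P_3 = 1/(1+e^{0.9360}) = 0.2817
E[score] = 0.0218 + 0.1101 + 0.2817 = 0.4135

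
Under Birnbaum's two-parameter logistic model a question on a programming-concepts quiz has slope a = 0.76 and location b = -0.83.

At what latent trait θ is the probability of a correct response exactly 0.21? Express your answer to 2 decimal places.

P(θ) = 1 / (1 + exp(−a(θ − b)))
logit = ln(0.2100/0.7900) = -1.3249
θ = b + logit/(a) = -0.83 + (-1.3249)/0.7600 = -2.5733

-2.57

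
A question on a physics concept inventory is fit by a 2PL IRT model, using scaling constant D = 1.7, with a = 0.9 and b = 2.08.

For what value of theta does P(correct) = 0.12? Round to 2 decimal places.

P(theta) = 1 / (1 + exp(−D·a(theta − b)))
logit = ln(0.1200/0.8800) = -1.9924
theta = b + logit/(1.7·a) = 2.08 + (-1.9924)/1.5300 = 0.7778

0.78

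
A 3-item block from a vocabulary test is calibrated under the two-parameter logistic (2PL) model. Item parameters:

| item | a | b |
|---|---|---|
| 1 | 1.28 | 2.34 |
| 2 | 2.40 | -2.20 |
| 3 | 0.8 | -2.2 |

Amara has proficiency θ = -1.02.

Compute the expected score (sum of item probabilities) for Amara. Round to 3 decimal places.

P(θ) = 1 / (1 + exp(−a(θ − b)))
P_1 = 1/(1+e^{4.3008}) = 0.0134
P_2 = 1/(1+e^{-2.8320}) = 0.9444
P_3 = 1/(1+e^{-0.9440}) = 0.7199
E[score] = 0.0134 + 0.9444 + 0.7199 = 1.6777

1.678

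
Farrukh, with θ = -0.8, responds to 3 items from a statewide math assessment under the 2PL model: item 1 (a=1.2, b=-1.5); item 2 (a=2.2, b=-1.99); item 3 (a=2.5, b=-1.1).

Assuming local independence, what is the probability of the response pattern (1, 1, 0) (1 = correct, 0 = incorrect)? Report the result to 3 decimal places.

P(θ) = 1 / (1 + exp(−a(θ − b)))
P_1 = 1/(1+e^{-0.8400}) = 0.6985
P_2 = 1/(1+e^{-2.6180}) = 0.9320
P_3 = 1/(1+e^{-0.7500}) = 0.6792
L = P_1 × P_2 × (1−P_3) = 0.6985 × 0.9320 × 0.3208 = 0.20885

0.209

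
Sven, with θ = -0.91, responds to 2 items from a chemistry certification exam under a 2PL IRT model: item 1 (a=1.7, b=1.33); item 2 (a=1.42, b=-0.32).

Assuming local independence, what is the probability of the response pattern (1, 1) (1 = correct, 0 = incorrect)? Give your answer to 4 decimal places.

P(θ) = 1 / (1 + exp(−a(θ − b)))
P_1 = 1/(1+e^{3.8080}) = 0.0217
P_2 = 1/(1+e^{0.8378}) = 0.3020
L = P_1 × P_2 = 0.0217 × 0.3020 = 0.00656

0.0066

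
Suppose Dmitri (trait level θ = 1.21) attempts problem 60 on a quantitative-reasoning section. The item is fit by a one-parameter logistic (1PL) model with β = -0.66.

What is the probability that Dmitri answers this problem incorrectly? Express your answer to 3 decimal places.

0.134

P(θ) = 1 / (1 + exp(−(θ − β)))
Exponent: (1.21 − (-0.66)) = 1.8700
1/(1 + e^{-1.8700}) = 0.8665
P = 0.8665
P(incorrect) = 1 − 0.8665 = 0.1335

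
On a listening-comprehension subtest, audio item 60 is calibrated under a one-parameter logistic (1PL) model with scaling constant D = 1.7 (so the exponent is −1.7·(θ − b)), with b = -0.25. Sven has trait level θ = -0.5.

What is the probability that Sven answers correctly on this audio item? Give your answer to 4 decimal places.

P(θ) = 1 / (1 + exp(−D·(θ − b)))
Exponent: 1.7 × (-0.5 − (-0.25)) = -0.4250
1/(1 + e^{0.4250}) = 0.3953
P = 0.3953

0.3953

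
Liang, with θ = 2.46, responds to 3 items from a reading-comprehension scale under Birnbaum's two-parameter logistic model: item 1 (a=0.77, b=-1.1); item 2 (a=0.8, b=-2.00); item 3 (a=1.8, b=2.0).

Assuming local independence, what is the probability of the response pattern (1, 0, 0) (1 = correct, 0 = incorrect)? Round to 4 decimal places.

P(θ) = 1 / (1 + exp(−a(θ − b)))
P_1 = 1/(1+e^{-2.7412}) = 0.9394
P_2 = 1/(1+e^{-3.5680}) = 0.9726
P_3 = 1/(1+e^{-0.8280}) = 0.6959
L = P_1 × (1−P_2) × (1−P_3) = 0.9394 × 0.0274 × 0.3041 = 0.00784

0.0078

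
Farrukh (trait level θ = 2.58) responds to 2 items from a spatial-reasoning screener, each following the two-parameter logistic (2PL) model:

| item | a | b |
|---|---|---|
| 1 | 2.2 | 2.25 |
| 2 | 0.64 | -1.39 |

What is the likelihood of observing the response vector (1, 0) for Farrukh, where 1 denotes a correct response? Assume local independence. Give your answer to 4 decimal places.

0.0492

P(θ) = 1 / (1 + exp(−a(θ − b)))
P_1 = 1/(1+e^{-0.7260}) = 0.6739
P_2 = 1/(1+e^{-2.5408}) = 0.9270
L = P_1 × (1−P_2) = 0.6739 × 0.0730 = 0.04923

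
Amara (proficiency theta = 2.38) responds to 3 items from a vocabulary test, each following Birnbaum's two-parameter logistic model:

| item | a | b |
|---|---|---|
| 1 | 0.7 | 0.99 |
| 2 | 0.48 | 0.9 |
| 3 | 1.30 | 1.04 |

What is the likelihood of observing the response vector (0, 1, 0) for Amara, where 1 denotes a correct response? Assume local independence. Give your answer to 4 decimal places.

P(theta) = 1 / (1 + exp(−a(theta − b)))
P_1 = 1/(1+e^{-0.9730}) = 0.7257
P_2 = 1/(1+e^{-0.7104}) = 0.6705
P_3 = 1/(1+e^{-1.7420}) = 0.8509
L = (1−P_1) × P_2 × (1−P_3) = 0.2743 × 0.6705 × 0.1491 = 0.02741

0.0274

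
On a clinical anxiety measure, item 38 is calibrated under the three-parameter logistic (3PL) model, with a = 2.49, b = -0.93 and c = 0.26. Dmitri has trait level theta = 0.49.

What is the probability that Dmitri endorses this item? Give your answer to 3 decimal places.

P(theta) = c + (1 − c) · 1 / (1 + exp(−a(theta − b)))
Exponent: 2.49 × (0.49 − (-0.93)) = 3.5358
1/(1 + e^{-3.5358}) = 0.9717
P = 0.26 + 0.74 × 0.9717 = 0.9791

0.979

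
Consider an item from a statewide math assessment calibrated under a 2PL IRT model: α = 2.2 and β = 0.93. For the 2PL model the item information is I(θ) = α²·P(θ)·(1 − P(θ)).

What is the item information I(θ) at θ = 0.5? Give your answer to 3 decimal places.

0.975

P = 1/(1+e^{0.9460}) = 0.2797
P(1−P) = 0.2797 × 0.7203 = 0.2015
I = α² × P(1−P) = 2.2² × 0.2015 = 0.97508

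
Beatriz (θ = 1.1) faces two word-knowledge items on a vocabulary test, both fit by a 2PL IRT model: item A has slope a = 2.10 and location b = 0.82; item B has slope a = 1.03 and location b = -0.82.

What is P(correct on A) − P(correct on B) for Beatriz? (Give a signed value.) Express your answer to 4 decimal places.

P(θ) = 1 / (1 + exp(−a(θ − b)))
P_A = 0.6429
P_B = 0.8784
P_A − P_B = -0.2355

-0.2355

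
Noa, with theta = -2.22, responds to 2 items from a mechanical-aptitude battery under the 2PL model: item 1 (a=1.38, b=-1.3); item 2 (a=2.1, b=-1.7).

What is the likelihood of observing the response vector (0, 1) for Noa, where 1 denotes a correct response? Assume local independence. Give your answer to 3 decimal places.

0.196

P(theta) = 1 / (1 + exp(−a(theta − b)))
P_1 = 1/(1+e^{1.2696}) = 0.2193
P_2 = 1/(1+e^{1.0920}) = 0.2512
L = (1−P_1) × P_2 = 0.7807 × 0.2512 = 0.19614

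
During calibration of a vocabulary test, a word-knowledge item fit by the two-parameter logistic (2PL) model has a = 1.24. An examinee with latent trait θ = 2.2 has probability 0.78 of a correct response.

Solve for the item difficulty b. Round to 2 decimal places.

1.18

P(θ) = 1 / (1 + exp(−a(θ − b)))
logit(0.78) = ln(0.78/0.22) = 1.2657
b = θ − logit/(a) = 2.2 − 1.2657/1.2400 = 1.1793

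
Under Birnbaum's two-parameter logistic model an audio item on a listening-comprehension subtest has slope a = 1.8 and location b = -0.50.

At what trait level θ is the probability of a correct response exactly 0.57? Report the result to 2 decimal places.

P(θ) = 1 / (1 + exp(−a(θ − b)))
logit = ln(0.5700/0.4300) = 0.2819
θ = b + logit/(a) = -0.50 + 0.2819/1.8000 = -0.3434

-0.34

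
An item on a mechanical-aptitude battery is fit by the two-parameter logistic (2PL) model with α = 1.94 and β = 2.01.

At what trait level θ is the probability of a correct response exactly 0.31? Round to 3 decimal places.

1.598

P(θ) = 1 / (1 + exp(−α(θ − β)))
logit = ln(0.3100/0.6900) = -0.8001
θ = β + logit/(α) = 2.01 + (-0.8001)/1.9400 = 1.5976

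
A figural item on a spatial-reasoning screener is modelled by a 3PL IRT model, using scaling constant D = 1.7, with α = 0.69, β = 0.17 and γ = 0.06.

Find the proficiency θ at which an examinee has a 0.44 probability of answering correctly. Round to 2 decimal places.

-0.16

P(θ) = γ + (1 − γ) · 1 / (1 + exp(−D·α(θ − β)))
Remove guessing floor: (0.44 − 0.06)/(1 − 0.06) = 0.4043
logit = ln(0.4043/0.5957) = -0.3878
θ = β + logit/(1.7·α) = 0.17 + (-0.3878)/1.1730 = -0.1606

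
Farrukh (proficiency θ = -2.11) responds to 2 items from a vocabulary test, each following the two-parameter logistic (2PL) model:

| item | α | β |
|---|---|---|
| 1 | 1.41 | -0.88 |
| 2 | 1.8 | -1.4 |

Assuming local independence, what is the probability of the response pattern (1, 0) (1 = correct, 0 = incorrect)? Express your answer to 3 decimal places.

P(θ) = 1 / (1 + exp(−α(θ − β)))
P_1 = 1/(1+e^{1.7343}) = 0.1500
P_2 = 1/(1+e^{1.2780}) = 0.2179
L = P_1 × (1−P_2) = 0.1500 × 0.7821 = 0.11735

0.117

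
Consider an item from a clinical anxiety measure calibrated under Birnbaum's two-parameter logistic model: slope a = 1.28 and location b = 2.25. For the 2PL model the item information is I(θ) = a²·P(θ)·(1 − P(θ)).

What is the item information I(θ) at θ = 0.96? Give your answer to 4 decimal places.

0.2213

P = 1/(1+e^{1.6512}) = 0.1609
P(1−P) = 0.1609 × 0.8391 = 0.1350
I = a² × P(1−P) = 1.28² × 0.1350 = 0.22125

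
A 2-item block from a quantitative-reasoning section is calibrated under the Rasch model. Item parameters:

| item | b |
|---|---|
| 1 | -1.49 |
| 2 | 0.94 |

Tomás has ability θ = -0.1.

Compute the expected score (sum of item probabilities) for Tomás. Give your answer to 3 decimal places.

P(θ) = 1 / (1 + exp(−(θ − b)))
P_1 = 1/(1+e^{-1.3900}) = 0.8006
P_2 = 1/(1+e^{1.0400}) = 0.2611
E[score] = 0.8006 + 0.2611 = 1.0617

1.062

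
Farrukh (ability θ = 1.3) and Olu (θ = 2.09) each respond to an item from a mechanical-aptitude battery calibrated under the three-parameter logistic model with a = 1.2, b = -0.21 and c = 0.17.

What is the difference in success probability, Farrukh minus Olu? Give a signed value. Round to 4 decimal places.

P(θ) = c + (1 − c) · 1 / (1 + exp(−a(θ − b)))
P(Farrukh) = 0.8835  [exponent 1.8120]
P(Olu) = 0.9506  [exponent 2.7600]
Difference = 0.8835 − 0.9506 = -0.0671

-0.0671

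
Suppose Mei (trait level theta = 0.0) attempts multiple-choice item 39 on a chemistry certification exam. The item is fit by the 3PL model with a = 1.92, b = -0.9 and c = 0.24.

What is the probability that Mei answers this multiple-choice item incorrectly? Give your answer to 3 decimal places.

P(theta) = c + (1 − c) · 1 / (1 + exp(−a(theta − b)))
Exponent: 1.92 × (0.0 − (-0.9)) = 1.7280
1/(1 + e^{-1.7280}) = 0.8492
P = 0.24 + 0.76 × 0.8492 = 0.8854
P(incorrect) = 1 − 0.8854 = 0.1146

0.115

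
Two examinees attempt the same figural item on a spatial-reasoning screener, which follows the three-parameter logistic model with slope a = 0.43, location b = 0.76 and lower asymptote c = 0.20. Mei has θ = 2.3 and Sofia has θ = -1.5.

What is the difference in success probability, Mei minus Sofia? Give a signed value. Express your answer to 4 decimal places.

0.3082

P(θ) = c + (1 − c) · 1 / (1 + exp(−a(θ − b)))
P(Mei) = 0.7278  [exponent 0.6622]
P(Sofia) = 0.4196  [exponent -0.9718]
Difference = 0.7278 − 0.4196 = 0.3082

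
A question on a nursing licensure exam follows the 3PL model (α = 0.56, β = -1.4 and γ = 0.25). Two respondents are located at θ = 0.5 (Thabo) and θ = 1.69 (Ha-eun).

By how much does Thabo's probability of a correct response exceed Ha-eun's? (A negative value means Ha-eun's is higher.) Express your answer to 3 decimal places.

-0.080

P(θ) = γ + (1 − γ) · 1 / (1 + exp(−α(θ − β)))
P(Thabo) = 0.8076  [exponent 1.0640]
P(Ha-eun) = 0.8871  [exponent 1.7304]
Difference = 0.8076 − 0.8871 = -0.0795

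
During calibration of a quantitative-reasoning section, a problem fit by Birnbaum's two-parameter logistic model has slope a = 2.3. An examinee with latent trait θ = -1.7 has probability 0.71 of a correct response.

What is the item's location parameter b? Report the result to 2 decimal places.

P(θ) = 1 / (1 + exp(−a(θ − b)))
logit(0.71) = ln(0.71/0.29) = 0.8954
b = θ − logit/(a) = -1.7 − 0.8954/2.3000 = -2.0893

-2.09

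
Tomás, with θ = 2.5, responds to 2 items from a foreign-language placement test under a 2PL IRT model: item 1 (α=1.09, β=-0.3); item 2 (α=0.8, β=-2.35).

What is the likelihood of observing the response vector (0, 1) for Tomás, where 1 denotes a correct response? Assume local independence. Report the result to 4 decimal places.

0.0442

P(θ) = 1 / (1 + exp(−α(θ − β)))
P_1 = 1/(1+e^{-3.0520}) = 0.9549
P_2 = 1/(1+e^{-3.8800}) = 0.9798
L = (1−P_1) × P_2 = 0.0451 × 0.9798 = 0.04422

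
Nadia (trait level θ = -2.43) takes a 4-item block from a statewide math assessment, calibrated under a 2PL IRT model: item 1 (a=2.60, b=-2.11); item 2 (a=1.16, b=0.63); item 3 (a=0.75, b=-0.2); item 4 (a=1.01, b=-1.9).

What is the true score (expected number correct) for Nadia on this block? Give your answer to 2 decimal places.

P(θ) = 1 / (1 + exp(−a(θ − b)))
P_1 = 1/(1+e^{0.8320}) = 0.3032
P_2 = 1/(1+e^{3.5496}) = 0.0279
P_3 = 1/(1+e^{1.6725}) = 0.1581
P_4 = 1/(1+e^{0.5353}) = 0.3693
E[score] = 0.3032 + 0.0279 + 0.1581 + 0.3693 = 0.8585

0.86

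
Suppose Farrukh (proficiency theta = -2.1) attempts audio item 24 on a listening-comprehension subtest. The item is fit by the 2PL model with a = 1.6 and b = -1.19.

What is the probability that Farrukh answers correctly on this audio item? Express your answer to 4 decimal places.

0.1891

P(theta) = 1 / (1 + exp(−a(theta − b)))
Exponent: 1.6 × (-2.1 − (-1.19)) = -1.4560
1/(1 + e^{1.4560}) = 0.1891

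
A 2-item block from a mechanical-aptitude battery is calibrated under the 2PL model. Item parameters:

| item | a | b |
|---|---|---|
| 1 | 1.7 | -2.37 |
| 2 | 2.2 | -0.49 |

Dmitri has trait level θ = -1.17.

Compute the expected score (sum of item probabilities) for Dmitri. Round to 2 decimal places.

P(θ) = 1 / (1 + exp(−a(θ − b)))
P_1 = 1/(1+e^{-2.0400}) = 0.8849
P_2 = 1/(1+e^{1.4960}) = 0.1830
E[score] = 0.8849 + 0.1830 = 1.0680

1.07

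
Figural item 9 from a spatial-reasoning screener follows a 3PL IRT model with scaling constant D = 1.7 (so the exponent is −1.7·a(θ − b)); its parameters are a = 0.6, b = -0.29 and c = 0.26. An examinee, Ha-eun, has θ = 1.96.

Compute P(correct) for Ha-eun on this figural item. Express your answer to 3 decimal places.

0.932

P(θ) = c + (1 − c) · 1 / (1 + exp(−D·a(θ − b)))
Exponent: 1.7 × 0.6 × (1.96 − (-0.29)) = 2.2950
1/(1 + e^{-2.2950}) = 0.9085
P = 0.26 + 0.74 × 0.9085 = 0.9323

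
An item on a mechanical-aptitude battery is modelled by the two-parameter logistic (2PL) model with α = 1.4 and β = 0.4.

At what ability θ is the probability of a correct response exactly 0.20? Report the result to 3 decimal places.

-0.590

P(θ) = 1 / (1 + exp(−α(θ − β)))
logit = ln(0.2000/0.8000) = -1.3863
θ = β + logit/(α) = 0.4 + (-1.3863)/1.4000 = -0.5902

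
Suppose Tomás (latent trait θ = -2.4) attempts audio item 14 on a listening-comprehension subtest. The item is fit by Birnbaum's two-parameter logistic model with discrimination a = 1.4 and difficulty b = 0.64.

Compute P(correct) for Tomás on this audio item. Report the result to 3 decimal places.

0.014

P(θ) = 1 / (1 + exp(−a(θ − b)))
Exponent: 1.4 × (-2.4 − 0.64) = -4.2560
1/(1 + e^{4.2560}) = 0.0140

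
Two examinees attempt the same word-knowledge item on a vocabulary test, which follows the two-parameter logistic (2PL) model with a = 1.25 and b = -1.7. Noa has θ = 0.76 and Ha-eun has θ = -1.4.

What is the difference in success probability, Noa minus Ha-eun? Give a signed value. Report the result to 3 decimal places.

P(θ) = 1 / (1 + exp(−a(θ − b)))
P(Noa) = 0.9558  [exponent 3.0750]
P(Ha-eun) = 0.5927  [exponent 0.3750]
Difference = 0.9558 − 0.5927 = 0.3632

0.363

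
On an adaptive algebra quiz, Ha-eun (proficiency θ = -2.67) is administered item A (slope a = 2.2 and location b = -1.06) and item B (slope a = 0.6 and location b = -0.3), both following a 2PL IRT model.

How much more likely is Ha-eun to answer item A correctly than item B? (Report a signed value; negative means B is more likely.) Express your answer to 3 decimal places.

P(θ) = 1 / (1 + exp(−a(θ − b)))
P_A = 0.0281
P_B = 0.1943
P_A − P_B = -0.1662

-0.166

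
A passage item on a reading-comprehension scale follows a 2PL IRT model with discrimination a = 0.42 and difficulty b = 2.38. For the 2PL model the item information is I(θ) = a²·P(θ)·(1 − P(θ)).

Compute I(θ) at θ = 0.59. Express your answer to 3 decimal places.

P = 1/(1+e^{0.7518}) = 0.3204
P(1−P) = 0.3204 × 0.6796 = 0.2178
I = a² × P(1−P) = 0.42² × 0.2178 = 0.03841

0.038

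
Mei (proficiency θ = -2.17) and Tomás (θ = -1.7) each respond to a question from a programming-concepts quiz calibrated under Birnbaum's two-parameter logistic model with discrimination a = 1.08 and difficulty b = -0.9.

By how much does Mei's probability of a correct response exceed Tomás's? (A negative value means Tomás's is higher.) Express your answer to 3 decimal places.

P(θ) = 1 / (1 + exp(−a(θ − b)))
P(Mei) = 0.2024  [exponent -1.3716]
P(Tomás) = 0.2965  [exponent -0.8640]
Difference = 0.2024 − 0.2965 = -0.0941

-0.094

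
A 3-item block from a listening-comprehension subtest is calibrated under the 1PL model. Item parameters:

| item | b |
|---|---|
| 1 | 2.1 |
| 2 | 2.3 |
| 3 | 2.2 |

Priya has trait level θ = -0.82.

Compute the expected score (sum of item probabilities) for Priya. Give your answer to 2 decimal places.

0.14

P(θ) = 1 / (1 + exp(−(θ − b)))
P_1 = 1/(1+e^{2.9200}) = 0.0512
P_2 = 1/(1+e^{3.1200}) = 0.0423
P_3 = 1/(1+e^{3.0200}) = 0.0465
E[score] = 0.0512 + 0.0423 + 0.0465 = 0.1400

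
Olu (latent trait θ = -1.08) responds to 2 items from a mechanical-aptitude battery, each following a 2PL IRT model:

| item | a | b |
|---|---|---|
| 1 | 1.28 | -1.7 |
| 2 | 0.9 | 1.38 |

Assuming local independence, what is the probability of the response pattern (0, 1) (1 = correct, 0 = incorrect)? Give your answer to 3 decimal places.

P(θ) = 1 / (1 + exp(−a(θ − b)))
P_1 = 1/(1+e^{-0.7936}) = 0.6886
P_2 = 1/(1+e^{2.2140}) = 0.0985
L = (1−P_1) × P_2 = 0.3114 × 0.0985 = 0.03067

0.031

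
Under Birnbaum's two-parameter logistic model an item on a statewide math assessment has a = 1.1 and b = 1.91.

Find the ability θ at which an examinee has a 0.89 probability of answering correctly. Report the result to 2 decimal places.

P(θ) = 1 / (1 + exp(−a(θ − b)))
logit = ln(0.8900/0.1100) = 2.0907
θ = b + logit/(a) = 1.91 + 2.0907/1.1000 = 3.8107

3.81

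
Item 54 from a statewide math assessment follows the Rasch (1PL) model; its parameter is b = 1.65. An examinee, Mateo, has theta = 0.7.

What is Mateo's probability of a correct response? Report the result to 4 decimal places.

0.2789

P(theta) = 1 / (1 + exp(−(theta − b)))
Exponent: (0.7 − 1.65) = -0.9500
1/(1 + e^{0.9500}) = 0.2789
P = 0.2789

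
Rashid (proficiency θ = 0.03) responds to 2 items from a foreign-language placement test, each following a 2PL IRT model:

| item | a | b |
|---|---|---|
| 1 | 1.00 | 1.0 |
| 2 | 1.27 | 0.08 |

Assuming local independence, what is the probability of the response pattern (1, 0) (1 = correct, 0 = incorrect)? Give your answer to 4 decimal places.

0.1418

P(θ) = 1 / (1 + exp(−a(θ − b)))
P_1 = 1/(1+e^{0.9700}) = 0.2749
P_2 = 1/(1+e^{0.0635}) = 0.4841
L = P_1 × (1−P_2) = 0.2749 × 0.5159 = 0.14180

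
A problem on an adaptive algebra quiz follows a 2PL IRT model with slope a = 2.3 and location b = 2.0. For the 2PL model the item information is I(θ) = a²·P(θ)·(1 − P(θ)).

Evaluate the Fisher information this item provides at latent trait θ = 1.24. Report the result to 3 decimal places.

P = 1/(1+e^{1.7480}) = 0.1483
P(1−P) = 0.1483 × 0.8517 = 0.1263
I = a² × P(1−P) = 2.3² × 0.1263 = 0.66816

0.668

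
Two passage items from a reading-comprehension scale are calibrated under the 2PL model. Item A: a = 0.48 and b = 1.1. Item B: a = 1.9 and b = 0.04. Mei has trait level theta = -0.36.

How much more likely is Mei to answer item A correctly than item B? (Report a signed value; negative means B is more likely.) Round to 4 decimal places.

P(theta) = 1 / (1 + exp(−a(theta − b)))
P_A = 0.3316
P_B = 0.3186
P_A − P_B = 0.0130

0.0130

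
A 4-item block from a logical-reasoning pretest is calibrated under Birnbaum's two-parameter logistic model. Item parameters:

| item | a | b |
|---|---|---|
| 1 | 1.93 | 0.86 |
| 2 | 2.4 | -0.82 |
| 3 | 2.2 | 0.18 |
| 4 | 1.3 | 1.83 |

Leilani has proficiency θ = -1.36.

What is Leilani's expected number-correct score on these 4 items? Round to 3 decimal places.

P(θ) = 1 / (1 + exp(−a(θ − b)))
P_1 = 1/(1+e^{4.2846}) = 0.0136
P_2 = 1/(1+e^{1.2960}) = 0.2148
P_3 = 1/(1+e^{3.3880}) = 0.0327
P_4 = 1/(1+e^{4.1470}) = 0.0156
E[score] = 0.0136 + 0.2148 + 0.0327 + 0.0156 = 0.2767

0.277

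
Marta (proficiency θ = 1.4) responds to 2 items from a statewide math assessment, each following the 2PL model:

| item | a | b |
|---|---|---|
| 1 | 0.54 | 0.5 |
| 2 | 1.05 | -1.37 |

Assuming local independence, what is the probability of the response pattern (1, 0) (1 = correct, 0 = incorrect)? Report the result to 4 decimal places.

0.0320

P(θ) = 1 / (1 + exp(−a(θ − b)))
P_1 = 1/(1+e^{-0.4860}) = 0.6192
P_2 = 1/(1+e^{-2.9085}) = 0.9483
L = P_1 × (1−P_2) = 0.6192 × 0.0517 = 0.03203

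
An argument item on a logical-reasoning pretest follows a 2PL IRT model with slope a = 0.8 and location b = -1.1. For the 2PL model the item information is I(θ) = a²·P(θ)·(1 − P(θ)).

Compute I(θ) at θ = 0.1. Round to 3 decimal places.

P = 1/(1+e^{-0.9600}) = 0.7231
P(1−P) = 0.7231 × 0.2769 = 0.2002
I = a² × P(1−P) = 0.8² × 0.2002 = 0.12814

0.128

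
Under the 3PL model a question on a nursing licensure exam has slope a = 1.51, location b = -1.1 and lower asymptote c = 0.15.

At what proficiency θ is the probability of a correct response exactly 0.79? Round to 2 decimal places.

-0.36

P(θ) = c + (1 − c) · 1 / (1 + exp(−a(θ − b)))
Remove guessing floor: (0.79 − 0.15)/(1 − 0.15) = 0.7529
logit = ln(0.7529/0.2471) = 1.1144
θ = b + logit/(a) = -1.1 + 1.1144/1.5100 = -0.3620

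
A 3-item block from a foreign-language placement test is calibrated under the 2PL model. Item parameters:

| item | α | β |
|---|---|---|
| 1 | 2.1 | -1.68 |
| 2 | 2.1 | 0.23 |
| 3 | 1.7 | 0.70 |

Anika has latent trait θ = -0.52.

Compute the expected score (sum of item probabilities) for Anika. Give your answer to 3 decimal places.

1.203

P(θ) = 1 / (1 + exp(−α(θ − β)))
P_1 = 1/(1+e^{-2.4360}) = 0.9195
P_2 = 1/(1+e^{1.5750}) = 0.1715
P_3 = 1/(1+e^{2.0740}) = 0.1116
E[score] = 0.9195 + 0.1715 + 0.1116 = 1.2027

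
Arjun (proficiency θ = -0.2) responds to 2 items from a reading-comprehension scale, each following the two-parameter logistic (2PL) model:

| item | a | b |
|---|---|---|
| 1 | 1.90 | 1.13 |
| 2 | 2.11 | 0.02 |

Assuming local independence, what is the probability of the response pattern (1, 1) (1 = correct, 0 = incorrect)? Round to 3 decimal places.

P(θ) = 1 / (1 + exp(−a(θ − b)))
P_1 = 1/(1+e^{2.5270}) = 0.0740
P_2 = 1/(1+e^{0.4642}) = 0.3860
L = P_1 × P_2 = 0.0740 × 0.3860 = 0.02856

0.029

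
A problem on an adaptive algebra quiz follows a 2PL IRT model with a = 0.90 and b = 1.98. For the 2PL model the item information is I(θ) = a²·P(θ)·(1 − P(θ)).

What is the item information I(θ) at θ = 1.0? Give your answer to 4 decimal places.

P = 1/(1+e^{0.8820}) = 0.2928
P(1−P) = 0.2928 × 0.7072 = 0.2071
I = a² × P(1−P) = 0.90² × 0.2071 = 0.16771

0.1677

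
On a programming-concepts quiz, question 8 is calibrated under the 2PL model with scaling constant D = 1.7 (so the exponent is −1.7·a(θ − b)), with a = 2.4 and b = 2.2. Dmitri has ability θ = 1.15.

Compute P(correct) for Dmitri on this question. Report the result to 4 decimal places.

0.0136

P(θ) = 1 / (1 + exp(−D·a(θ − b)))
Exponent: 1.7 × 2.4 × (1.15 − 2.2) = -4.2840
1/(1 + e^{4.2840}) = 0.0136
P = 0.0136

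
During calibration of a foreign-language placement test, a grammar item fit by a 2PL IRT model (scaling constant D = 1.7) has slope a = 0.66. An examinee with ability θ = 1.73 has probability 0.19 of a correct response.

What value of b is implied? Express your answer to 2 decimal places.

3.02

P(θ) = 1 / (1 + exp(−D·a(θ − b)))
logit(0.19) = ln(0.19/0.81) = -1.4500
b = θ − logit/(1.7·a) = 1.73 − (-1.4500)/1.1220 = 3.0223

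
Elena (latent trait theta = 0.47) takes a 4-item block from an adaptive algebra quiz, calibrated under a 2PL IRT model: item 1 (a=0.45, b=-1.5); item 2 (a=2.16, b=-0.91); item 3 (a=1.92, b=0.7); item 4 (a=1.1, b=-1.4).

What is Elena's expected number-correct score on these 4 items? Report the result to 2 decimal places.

P(theta) = 1 / (1 + exp(−a(theta − b)))
P_1 = 1/(1+e^{-0.8865}) = 0.7082
P_2 = 1/(1+e^{-2.9808}) = 0.9517
P_3 = 1/(1+e^{0.4416}) = 0.3914
P_4 = 1/(1+e^{-2.0570}) = 0.8867
E[score] = 0.7082 + 0.9517 + 0.3914 + 0.8867 = 2.9379

2.94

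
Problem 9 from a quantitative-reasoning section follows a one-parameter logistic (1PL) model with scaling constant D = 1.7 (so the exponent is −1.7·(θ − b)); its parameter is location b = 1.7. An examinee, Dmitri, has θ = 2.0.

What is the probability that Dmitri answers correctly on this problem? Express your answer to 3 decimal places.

0.625

P(θ) = 1 / (1 + exp(−D·(θ − b)))
Exponent: 1.7 × (2.0 − 1.7) = 0.5100
1/(1 + e^{-0.5100}) = 0.6248
P = 0.6248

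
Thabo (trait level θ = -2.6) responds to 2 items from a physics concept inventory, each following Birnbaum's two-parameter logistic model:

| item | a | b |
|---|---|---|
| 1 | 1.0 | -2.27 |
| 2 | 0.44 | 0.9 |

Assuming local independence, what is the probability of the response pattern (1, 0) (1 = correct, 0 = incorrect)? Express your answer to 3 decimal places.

0.344

P(θ) = 1 / (1 + exp(−a(θ − b)))
P_1 = 1/(1+e^{0.3300}) = 0.4182
P_2 = 1/(1+e^{1.5400}) = 0.1765
L = P_1 × (1−P_2) = 0.4182 × 0.8235 = 0.34441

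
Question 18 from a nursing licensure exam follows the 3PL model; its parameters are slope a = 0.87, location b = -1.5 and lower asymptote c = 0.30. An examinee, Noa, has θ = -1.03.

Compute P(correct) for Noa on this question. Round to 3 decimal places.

0.721

P(θ) = c + (1 − c) · 1 / (1 + exp(−a(θ − b)))
Exponent: 0.87 × (-1.03 − (-1.5)) = 0.4089
1/(1 + e^{-0.4089}) = 0.6008
P = 0.30 + 0.70 × 0.6008 = 0.7206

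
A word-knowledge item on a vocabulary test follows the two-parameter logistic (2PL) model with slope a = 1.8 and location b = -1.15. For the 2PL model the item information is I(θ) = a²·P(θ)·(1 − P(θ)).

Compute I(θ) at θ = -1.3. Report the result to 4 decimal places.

0.7954

P = 1/(1+e^{0.2700}) = 0.4329
P(1−P) = 0.4329 × 0.5671 = 0.2455
I = a² × P(1−P) = 1.8² × 0.2455 = 0.79542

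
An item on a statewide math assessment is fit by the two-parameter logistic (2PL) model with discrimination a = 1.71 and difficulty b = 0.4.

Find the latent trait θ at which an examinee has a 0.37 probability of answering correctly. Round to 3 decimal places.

0.089

P(θ) = 1 / (1 + exp(−a(θ − b)))
logit = ln(0.3700/0.6300) = -0.5322
θ = b + logit/(a) = 0.4 + (-0.5322)/1.7100 = 0.0888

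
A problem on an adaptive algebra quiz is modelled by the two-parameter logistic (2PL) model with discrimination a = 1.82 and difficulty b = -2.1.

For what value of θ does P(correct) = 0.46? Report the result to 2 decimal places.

-2.19

P(θ) = 1 / (1 + exp(−a(θ − b)))
logit = ln(0.4600/0.5400) = -0.1603
θ = b + logit/(a) = -2.1 + (-0.1603)/1.8200 = -2.1881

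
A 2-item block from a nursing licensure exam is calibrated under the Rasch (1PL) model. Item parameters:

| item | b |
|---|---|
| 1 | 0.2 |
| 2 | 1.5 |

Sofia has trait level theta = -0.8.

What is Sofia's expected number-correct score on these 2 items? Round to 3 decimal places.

0.360

P(theta) = 1 / (1 + exp(−(theta − b)))
P_1 = 1/(1+e^{1.0000}) = 0.2689
P_2 = 1/(1+e^{2.3000}) = 0.0911
E[score] = 0.2689 + 0.0911 = 0.3601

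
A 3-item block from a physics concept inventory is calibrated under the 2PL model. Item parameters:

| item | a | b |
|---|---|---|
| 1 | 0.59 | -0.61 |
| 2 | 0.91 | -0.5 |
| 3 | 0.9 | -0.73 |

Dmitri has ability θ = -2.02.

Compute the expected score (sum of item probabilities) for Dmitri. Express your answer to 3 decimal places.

P(θ) = 1 / (1 + exp(−a(θ − b)))
P_1 = 1/(1+e^{0.8319}) = 0.3032
P_2 = 1/(1+e^{1.3832}) = 0.2005
P_3 = 1/(1+e^{1.1610}) = 0.2385
E[score] = 0.3032 + 0.2005 + 0.2385 = 0.7422

0.742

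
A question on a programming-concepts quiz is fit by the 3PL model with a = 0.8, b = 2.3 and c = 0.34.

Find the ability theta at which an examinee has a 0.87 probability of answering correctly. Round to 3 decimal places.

4.057

P(theta) = c + (1 − c) · 1 / (1 + exp(−a(theta − b)))
Remove guessing floor: (0.87 − 0.34)/(1 − 0.34) = 0.8030
logit = ln(0.8030/0.1970) = 1.4053
theta = b + logit/(a) = 2.3 + 1.4053/0.8000 = 4.0567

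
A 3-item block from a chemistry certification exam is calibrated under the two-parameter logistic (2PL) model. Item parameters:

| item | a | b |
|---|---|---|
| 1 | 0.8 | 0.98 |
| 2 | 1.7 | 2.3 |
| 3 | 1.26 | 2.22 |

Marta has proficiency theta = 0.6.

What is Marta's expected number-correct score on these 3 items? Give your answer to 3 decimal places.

P(theta) = 1 / (1 + exp(−a(theta − b)))
P_1 = 1/(1+e^{0.3040}) = 0.4246
P_2 = 1/(1+e^{2.8900}) = 0.0527
P_3 = 1/(1+e^{2.0412}) = 0.1149
E[score] = 0.4246 + 0.0527 + 0.1149 = 0.5922

0.592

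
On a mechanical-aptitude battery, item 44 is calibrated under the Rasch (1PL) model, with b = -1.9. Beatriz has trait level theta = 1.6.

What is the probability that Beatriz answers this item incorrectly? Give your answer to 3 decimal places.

P(theta) = 1 / (1 + exp(−(theta − b)))
Exponent: (1.6 − (-1.9)) = 3.5000
1/(1 + e^{-3.5000}) = 0.9707
P = 0.9707
P(incorrect) = 1 − 0.9707 = 0.0293

0.029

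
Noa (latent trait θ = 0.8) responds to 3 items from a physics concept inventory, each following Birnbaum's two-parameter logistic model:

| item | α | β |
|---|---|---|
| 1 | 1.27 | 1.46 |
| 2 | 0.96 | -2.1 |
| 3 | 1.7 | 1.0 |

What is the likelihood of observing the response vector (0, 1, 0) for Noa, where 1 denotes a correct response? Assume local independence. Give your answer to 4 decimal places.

0.3841

P(θ) = 1 / (1 + exp(−α(θ − β)))
P_1 = 1/(1+e^{0.8382}) = 0.3019
P_2 = 1/(1+e^{-2.7840}) = 0.9418
P_3 = 1/(1+e^{0.3400}) = 0.4158
L = (1−P_1) × P_2 × (1−P_3) = 0.6981 × 0.9418 × 0.5842 = 0.38408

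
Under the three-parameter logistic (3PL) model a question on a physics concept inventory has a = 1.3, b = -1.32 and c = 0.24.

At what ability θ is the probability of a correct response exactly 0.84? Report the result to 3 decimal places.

-0.303

P(θ) = c + (1 − c) · 1 / (1 + exp(−a(θ − b)))
Remove guessing floor: (0.84 − 0.24)/(1 − 0.24) = 0.7895
logit = ln(0.7895/0.2105) = 1.3218
θ = b + logit/(a) = -1.32 + 1.3218/1.3000 = -0.3033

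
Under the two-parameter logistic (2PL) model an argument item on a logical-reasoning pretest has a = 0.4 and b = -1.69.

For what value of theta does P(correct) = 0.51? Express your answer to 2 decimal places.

-1.59

P(theta) = 1 / (1 + exp(−a(theta − b)))
logit = ln(0.5100/0.4900) = 0.0400
theta = b + logit/(a) = -1.69 + 0.0400/0.4000 = -1.5900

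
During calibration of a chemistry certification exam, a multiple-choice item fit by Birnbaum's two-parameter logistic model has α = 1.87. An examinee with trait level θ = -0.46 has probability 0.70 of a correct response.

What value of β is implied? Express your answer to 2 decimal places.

P(θ) = 1 / (1 + exp(−α(θ − β)))
logit(0.70) = ln(0.70/0.30) = 0.8473
β = θ − logit/(α) = -0.46 − 0.8473/1.8700 = -0.9131

-0.91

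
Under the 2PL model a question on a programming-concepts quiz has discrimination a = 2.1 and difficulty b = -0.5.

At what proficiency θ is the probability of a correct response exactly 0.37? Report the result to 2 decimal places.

-0.75

P(θ) = 1 / (1 + exp(−a(θ − b)))
logit = ln(0.3700/0.6300) = -0.5322
θ = b + logit/(a) = -0.5 + (-0.5322)/2.1000 = -0.7534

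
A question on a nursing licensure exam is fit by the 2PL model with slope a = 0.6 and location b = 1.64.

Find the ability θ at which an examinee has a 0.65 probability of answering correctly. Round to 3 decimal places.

2.672

P(θ) = 1 / (1 + exp(−a(θ − b)))
logit = ln(0.6500/0.3500) = 0.6190
θ = b + logit/(a) = 1.64 + 0.6190/0.6000 = 2.6717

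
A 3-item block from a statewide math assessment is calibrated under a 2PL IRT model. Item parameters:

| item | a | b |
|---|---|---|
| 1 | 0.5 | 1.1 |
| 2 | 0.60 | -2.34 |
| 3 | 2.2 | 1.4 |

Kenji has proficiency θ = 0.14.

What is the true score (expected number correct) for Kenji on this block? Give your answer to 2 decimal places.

1.26

P(θ) = 1 / (1 + exp(−a(θ − b)))
P_1 = 1/(1+e^{0.4800}) = 0.3823
P_2 = 1/(1+e^{-1.4880}) = 0.8158
P_3 = 1/(1+e^{2.7720}) = 0.0589
E[score] = 0.3823 + 0.8158 + 0.0589 = 1.2569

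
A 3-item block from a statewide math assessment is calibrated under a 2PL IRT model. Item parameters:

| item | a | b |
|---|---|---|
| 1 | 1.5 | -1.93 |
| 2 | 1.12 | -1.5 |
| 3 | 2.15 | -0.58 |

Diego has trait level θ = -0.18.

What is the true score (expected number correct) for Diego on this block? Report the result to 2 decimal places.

P(θ) = 1 / (1 + exp(−a(θ − b)))
P_1 = 1/(1+e^{-2.6250}) = 0.9325
P_2 = 1/(1+e^{-1.4784}) = 0.8143
P_3 = 1/(1+e^{-0.8600}) = 0.7027
E[score] = 0.9325 + 0.8143 + 0.7027 = 2.4494

2.45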